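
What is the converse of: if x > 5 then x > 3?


The converse of (P → Q) is (Q → P). It is not in general equivalent to the original.
Here P = 'x > 5' and Q = 'x > 3'.

If x > 3, then x > 5.


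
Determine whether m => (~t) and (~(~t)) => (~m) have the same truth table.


Compare truth tables:
m | t | φ | ψ
-------------
False | False | True | True
True | False | True | True
False | True | True | True
True | True | False | False
The columns φ and ψ agree on every row.

Yes, they are logically equivalent.


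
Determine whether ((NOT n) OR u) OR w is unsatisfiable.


Truth table over {n, u, w}:
n | u | w | φ
-------------
F | F | F | T
T | F | F | F
F | T | F | T
T | T | F | T
F | F | T | T
T | F | T | T
F | T | T | T
T | T | T | T
Satisfying assignment at row 1: n=F, u=F, w=F gives T.

No, it is not a contradiction.


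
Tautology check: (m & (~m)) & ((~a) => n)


Build the truth table over {a, m, n}:
a | m | n | φ
-------------
False | False | False | False
True | False | False | False
False | True | False | False
True | True | False | False
False | False | True | False
True | False | True | False
False | True | True | False
True | True | True | False
Counterexample at row 1: with a=False, m=False, n=False, the formula is False.

No, it is not a tautology.


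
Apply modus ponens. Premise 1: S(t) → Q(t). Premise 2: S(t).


Modus ponens: from (P → Q) and P, infer Q.
P = 'S(t)' is asserted, and P → Q holds, so Q follows.

Q(t).


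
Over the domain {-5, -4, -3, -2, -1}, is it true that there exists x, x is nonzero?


Evaluate the predicate on each element: -5:T, -4:T, -3:T, -2:T, -1:T.
Witness x = -5 satisfies the predicate.

T


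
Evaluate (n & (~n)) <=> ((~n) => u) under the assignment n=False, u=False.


Substitute n=False, u=False:
~n = True
n & (~n) = False & True = False
~n = True
(~n) => u = True => False = False
(n & (~n)) <=> ((~n) => u) = False <=> False = True

True


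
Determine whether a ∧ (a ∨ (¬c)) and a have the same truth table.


Compare truth tables:
a | c | φ | ψ
-------------
F | F | F | F
T | F | T | T
F | T | F | F
T | T | T | T
The columns φ and ψ agree on every row.

Yes, they are logically equivalent.


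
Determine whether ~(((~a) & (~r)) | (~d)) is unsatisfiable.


Truth table over {a, d, r}:
a | d | r | φ
-------------
False | False | False | False
True | False | False | False
False | True | False | False
True | True | False | True
False | False | True | False
True | False | True | False
False | True | True | True
True | True | True | True
Satisfying assignment at row 4: a=True, d=True, r=False gives True.

No, it is not a contradiction.


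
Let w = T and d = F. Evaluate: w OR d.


Disjunction is false only when both operands are false.
Substitute: w=T, d=F.
T OR F evaluates to T.

T


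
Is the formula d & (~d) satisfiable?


Check all 2 assignments over {d}:
d | φ
-----
False | False
True | False
No assignment makes the formula true.

Unsatisfiable.


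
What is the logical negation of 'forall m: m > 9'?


¬(forall x: φ) = exists x: ¬φ, and ¬(exists x: φ) = forall x: ¬φ.
Apply to the universal statement.

exists m: ~(m > 9)


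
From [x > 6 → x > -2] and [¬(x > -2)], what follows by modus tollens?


Modus tollens: from (P → Q) and ¬Q, infer ¬P.
Q = 'x > -2' is denied; since P → Q, P must also fail.

Not (x > 6).


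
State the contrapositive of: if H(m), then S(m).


The contrapositive of (P → Q) is (¬Q → ¬P); it is logically equivalent to the original.
Here P = 'H(m)' and Q = 'S(m)'.

If not (S(m)), then not (H(m)).


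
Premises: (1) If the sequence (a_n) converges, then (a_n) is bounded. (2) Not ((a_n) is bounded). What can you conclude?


Modus tollens: from (P → Q) and ¬Q, infer ¬P.
Q = '(a_n) is bounded' is denied; since P → Q, P must also fail.

Not (the sequence (a_n) converges).


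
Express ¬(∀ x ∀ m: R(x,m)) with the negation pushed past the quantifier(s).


Negation flips each quantifier (∀↔∃) and negates the inner predicate.
¬(∀ x ∀ m: φ) = ∃ x ∃ m: ¬φ.

∃ x ∃ m: ¬(R(x,m))


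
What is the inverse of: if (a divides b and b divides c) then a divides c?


The inverse of (P → Q) is (¬P → ¬Q). It is equivalent to the converse, not to the original.
Here P = '(a divides b and b divides c)' and Q = 'a divides c'.

If not ((a divides b and b divides c)), then not (a divides c).


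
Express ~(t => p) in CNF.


Step 1: Rewrite t → p as ¬t ∨ p.
Step 2: Negate: ¬(¬t ∨ p) = t ∧ ¬p (De Morgan + double negation).

t & (~p)


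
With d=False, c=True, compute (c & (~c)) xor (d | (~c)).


Substitute d=False, c=True:
~c = False
c & (~c) = True & False = False
~c = False
d | (~c) = False | False = False
(c & (~c)) xor (d | (~c)) = False xor False = False

False


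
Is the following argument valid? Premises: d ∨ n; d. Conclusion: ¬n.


This is affirming a disjunct (fallacy). There exist truth assignments where the premises are all true but the conclusion is false.

Invalid.


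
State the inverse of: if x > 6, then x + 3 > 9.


The inverse of (P → Q) is (¬P → ¬Q). It is equivalent to the converse, not to the original.
Here P = 'x > 6' and Q = 'x + 3 > 9'.

If not (x > 6), then not (x + 3 > 9).


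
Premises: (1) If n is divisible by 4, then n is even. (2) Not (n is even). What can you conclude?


Modus tollens: from (P → Q) and ¬Q, infer ¬P.
Q = 'n is even' is denied; since P → Q, P must also fail.

Not (n is divisible by 4).


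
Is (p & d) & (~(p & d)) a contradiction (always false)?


Truth table over {d, p}:
d | p | φ
---------
False | False | False
True | False | False
False | True | False
True | True | False
Every row is false.

Yes, it is a contradiction.


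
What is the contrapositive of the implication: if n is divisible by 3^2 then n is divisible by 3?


The contrapositive of (P → Q) is (¬Q → ¬P); it is logically equivalent to the original.
Here P = 'n is divisible by 3^2' and Q = 'n is divisible by 3'.

If not (n is divisible by 3), then not (n is divisible by 3^2).


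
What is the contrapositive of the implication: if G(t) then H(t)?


The contrapositive of (P → Q) is (¬Q → ¬P); it is logically equivalent to the original.
Here P = 'G(t)' and Q = 'H(t)'.

If not (H(t)), then not (G(t)).


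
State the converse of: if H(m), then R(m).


The converse of (P → Q) is (Q → P). It is not in general equivalent to the original.
Here P = 'H(m)' and Q = 'R(m)'.

If R(m), then H(m).


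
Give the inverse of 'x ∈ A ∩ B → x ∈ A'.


The inverse of (P → Q) is (¬P → ¬Q). It is equivalent to the converse, not to the original.
Here P = 'x ∈ A ∩ B' and Q = 'x ∈ A'.

If not (x ∈ A ∩ B), then not (x ∈ A).


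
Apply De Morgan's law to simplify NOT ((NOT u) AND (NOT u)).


De Morgan: the negation of a conjunction is the disjunction of the negations.
Distribute NOT across AND, flipping it to OR, and negate each literal.

u OR u


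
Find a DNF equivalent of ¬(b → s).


Step 1: Rewrite implication then negate: ¬(¬b ∨ s) = b ∧ ¬s.

b ∧ (¬s)


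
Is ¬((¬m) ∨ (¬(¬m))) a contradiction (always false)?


Truth table over {m}:
m | φ
-----
F | F
T | F
Every row is false.

Yes, it is a contradiction.


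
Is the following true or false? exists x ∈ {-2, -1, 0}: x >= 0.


Evaluate the predicate on each element: -2:False, -1:False, 0:True.
Witness x = 0 satisfies the predicate.

True


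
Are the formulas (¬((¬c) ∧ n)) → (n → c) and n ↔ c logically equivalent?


Compare truth tables:
c | n | φ | ψ
-------------
F | F | T | T
T | F | T | F
F | T | T | F
T | T | T | T
They differ at row 2 (c=T, n=F): φ=T but ψ=F.

No, they are not logically equivalent.


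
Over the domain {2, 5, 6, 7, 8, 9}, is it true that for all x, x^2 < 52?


Evaluate the predicate on each element: 2:T, 5:T, 6:T, 7:T, 8:F, 9:F.
Counterexample x = 8 fails the predicate.

F


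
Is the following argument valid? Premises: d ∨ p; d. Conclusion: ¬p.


This is affirming a disjunct (fallacy). There exist truth assignments where the premises are all true but the conclusion is false.

Invalid.


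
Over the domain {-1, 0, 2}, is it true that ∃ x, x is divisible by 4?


Evaluate the predicate on each element: -1:F, 0:T, 2:F.
Witness x = 0 satisfies the predicate.

T


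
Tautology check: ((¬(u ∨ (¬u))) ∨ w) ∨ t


Build the truth table over {t, u, w}:
t | u | w | φ
-------------
F | F | F | F
T | F | F | T
F | T | F | F
T | T | F | T
F | F | T | T
T | F | T | T
F | T | T | T
T | T | T | T
Counterexample at row 1: with t=F, u=F, w=F, the formula is F.

No, it is not a tautology.


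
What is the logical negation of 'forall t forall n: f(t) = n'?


Negation flips each quantifier (∀↔∃) and negates the inner predicate.
¬(forall t forall n: φ) = exists t exists n: ¬φ.

exists t exists n: ~(f(t) = n)


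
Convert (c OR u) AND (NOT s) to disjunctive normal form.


Step 1: Distribute ∧ over ∨: (c ∨ u) ∧ (¬s) = (c ∧ (¬s)) ∨ (u ∧ (¬s)).

(c AND (NOT s)) OR (u AND (NOT s))


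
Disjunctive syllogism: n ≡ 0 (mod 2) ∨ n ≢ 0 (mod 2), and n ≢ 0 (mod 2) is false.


Disjunctive syllogism: from (P ∨ Q) and ¬P, infer Q.
One disjunct, 'n ≢ 0 (mod 2)', is ruled out; the other must hold.

n ≡ 0 (mod 2)


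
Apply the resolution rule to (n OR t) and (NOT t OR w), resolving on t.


The clauses contain complementary literals t and NOTt.
Resolution eliminates this pair and disjoins the remaining literals (merging duplicates).

(n OR w)


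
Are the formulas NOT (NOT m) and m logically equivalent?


Compare truth tables:
m | φ | ψ
---------
F | F | F
T | T | T
The columns φ and ψ agree on every row.

Yes, they are logically equivalent.


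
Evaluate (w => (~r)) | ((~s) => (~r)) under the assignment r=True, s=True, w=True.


Substitute r=True, s=True, w=True:
~r = False
w => (~r) = True => False = False
~s = False
~r = False
(~s) => (~r) = False => False = True
(w => (~r)) | ((~s) => (~r)) = False | True = True

True


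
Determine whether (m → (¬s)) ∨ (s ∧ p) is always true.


Build the truth table over {m, p, s}:
m | p | s | φ
-------------
F | F | F | T
T | F | F | T
F | T | F | T
T | T | F | T
F | F | T | T
T | F | T | F
F | T | T | T
T | T | T | T
Counterexample at row 6: with m=T, p=F, s=T, the formula is F.

No, it is not a tautology.


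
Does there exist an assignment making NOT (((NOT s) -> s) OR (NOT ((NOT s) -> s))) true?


Check all 2 assignments over {s}:
s | φ
-----
F | F
T | F
No assignment makes the formula true.

Unsatisfiable.


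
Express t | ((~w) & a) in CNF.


Step 1: Distribute ∨ over ∧: t ∨ ((¬w) ∧ a) = (t ∨ (¬w)) ∧ (t ∨ a).

(t | (~w)) & (t | a)


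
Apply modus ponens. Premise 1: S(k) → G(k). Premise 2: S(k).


Modus ponens: from (P → Q) and P, infer Q.
P = 'S(k)' is asserted, and P → Q holds, so Q follows.

G(k).


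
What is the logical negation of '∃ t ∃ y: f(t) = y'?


Negation flips each quantifier (∀↔∃) and negates the inner predicate.
¬(∃ t ∃ y: φ) = ∀ t ∀ y: ¬φ.

∀ t ∀ y: ¬(f(t) = y)


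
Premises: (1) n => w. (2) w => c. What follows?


Hypothetical syllogism: from (P → Q) and (Q → R), infer (P → R).
Chain the two implications through the shared middle term 'w'.

n => c


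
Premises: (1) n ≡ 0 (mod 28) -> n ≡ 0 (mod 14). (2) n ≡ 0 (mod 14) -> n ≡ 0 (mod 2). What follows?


Hypothetical syllogism: from (P → Q) and (Q → R), infer (P → R).
Chain the two implications through the shared middle term 'n ≡ 0 (mod 14)'.

n ≡ 0 (mod 28) -> n ≡ 0 (mod 2)


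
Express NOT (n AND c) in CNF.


Step 1: Apply De Morgan: ¬(n ∧ c) = ¬n ∨ ¬c.

(NOT n) OR (NOT c)


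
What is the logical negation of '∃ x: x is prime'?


¬(∀ x: φ) = ∃ x: ¬φ, and ¬(∃ x: φ) = ∀ x: ¬φ.
Apply to the existential statement.

∀ x: ¬(x is prime)


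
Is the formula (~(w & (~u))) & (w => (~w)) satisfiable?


Search for a satisfying assignment over {u, w}.
Try u=False, w=False: the formula evaluates to True.
A satisfying assignment exists.

Satisfiable.


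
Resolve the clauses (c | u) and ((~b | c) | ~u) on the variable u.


The clauses contain complementary literals u and ~u.
Resolution eliminates this pair and disjoins the remaining literals (merging duplicates).

(c | ~b)


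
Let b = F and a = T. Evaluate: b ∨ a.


Disjunction is false only when both operands are false.
Substitute: b=F, a=T.
F ∨ T evaluates to T.

T


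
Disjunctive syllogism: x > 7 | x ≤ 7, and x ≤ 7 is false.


Disjunctive syllogism: from (P ∨ Q) and ¬P, infer Q.
One disjunct, 'x ≤ 7', is ruled out; the other must hold.

x > 7


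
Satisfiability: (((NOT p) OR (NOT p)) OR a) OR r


Search for a satisfying assignment over {a, p, r}.
Try a=F, p=F, r=F: the formula evaluates to T.
A satisfying assignment exists.

Satisfiable.


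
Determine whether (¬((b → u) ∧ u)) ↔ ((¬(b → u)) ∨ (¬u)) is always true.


Build the truth table over {b, u}:
b | u | φ
---------
F | F | T
T | F | T
F | T | T
T | T | T
Every row evaluates to true.

Yes, it is a tautology.


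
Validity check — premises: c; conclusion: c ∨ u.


This matches the form of disjunction introduction: the conclusion follows in every model of the premises.

Valid.


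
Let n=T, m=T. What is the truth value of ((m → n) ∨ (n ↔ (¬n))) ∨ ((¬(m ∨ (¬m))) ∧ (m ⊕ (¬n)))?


Substitute n=T, m=T:
… (earlier sub-steps elided)
¬n = F
n ↔ (¬n) = T ↔ F = F
(m → n) ∨ (n ↔ (¬n)) = T ∨ F = T
¬m = F
m ∨ (¬m) = T ∨ F = T
¬(m ∨ (¬m)) = F
¬n = F
m ⊕ (¬n) = T ⊕ F = T
(¬(m ∨ (¬m))) ∧ (m ⊕ (¬n)) = F ∧ T = F
((m → n) ∨ (n ↔ (¬n))) ∨ ((¬(m ∨ (¬m))) ∧ (m ⊕ (¬n))) = T ∨ F = T

T


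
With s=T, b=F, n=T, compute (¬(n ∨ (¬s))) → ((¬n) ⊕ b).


Substitute s=T, b=F, n=T:
¬s = F
n ∨ (¬s) = T ∨ F = T
¬(n ∨ (¬s)) = F
¬n = F
(¬n) ⊕ b = F ⊕ F = F
(¬(n ∨ (¬s))) → ((¬n) ⊕ b) = F → F = T

T


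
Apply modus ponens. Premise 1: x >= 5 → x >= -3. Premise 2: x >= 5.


Modus ponens: from (P → Q) and P, infer Q.
P = 'x >= 5' is asserted, and P → Q holds, so Q follows.

x >= -3.


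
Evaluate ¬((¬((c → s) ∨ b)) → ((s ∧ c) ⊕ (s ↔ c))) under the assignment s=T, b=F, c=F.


Substitute s=T, b=F, c=F:
c → s = F → T = T
(c → s) ∨ b = T ∨ F = T
¬((c → s) ∨ b) = F
s ∧ c = T ∧ F = F
s ↔ c = T ↔ F = F
(s ∧ c) ⊕ (s ↔ c) = F ⊕ F = F
(¬((c → s) ∨ b)) → ((s ∧ c) ⊕ (s ↔ c)) = F → F = T
¬((¬((c → s) ∨ b)) → ((s ∧ c) ⊕ (s ↔ c))) = F

F


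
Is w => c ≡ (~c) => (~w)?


Compare truth tables:
c | w | φ | ψ
-------------
False | False | True | True
True | False | True | True
False | True | False | False
True | True | True | True
The columns φ and ψ agree on every row.

Yes, they are logically equivalent.


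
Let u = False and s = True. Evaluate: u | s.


Disjunction is false only when both operands are false.
Substitute: u=False, s=True.
False | True evaluates to True.

True


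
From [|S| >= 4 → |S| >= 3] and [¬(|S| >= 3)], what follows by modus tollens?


Modus tollens: from (P → Q) and ¬Q, infer ¬P.
Q = '|S| >= 3' is denied; since P → Q, P must also fail.

Not (|S| >= 4).


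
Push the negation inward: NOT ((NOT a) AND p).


De Morgan: the negation of a conjunction is the disjunction of the negations.
Distribute NOT across AND, flipping it to OR, and negate each literal.

a OR (NOT p)


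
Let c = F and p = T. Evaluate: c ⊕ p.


Exclusive or is true when exactly one operand is true.
Substitute: c=F, p=T.
F ⊕ T evaluates to T.

T


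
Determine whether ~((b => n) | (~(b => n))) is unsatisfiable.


Truth table over {b, n}:
b | n | φ
---------
False | False | False
True | False | False
False | True | False
True | True | False
Every row is false.

Yes, it is a contradiction.


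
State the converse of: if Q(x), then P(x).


The converse of (P → Q) is (Q → P). It is not in general equivalent to the original.
Here P = 'Q(x)' and Q = 'P(x)'.

If P(x), then Q(x).


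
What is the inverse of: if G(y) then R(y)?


The inverse of (P → Q) is (¬P → ¬Q). It is equivalent to the converse, not to the original.
Here P = 'G(y)' and Q = 'R(y)'.

If not (G(y)), then not (R(y)).


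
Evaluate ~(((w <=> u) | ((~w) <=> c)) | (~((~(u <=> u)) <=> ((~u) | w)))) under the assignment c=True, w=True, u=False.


Substitute c=True, w=True, u=False:
… (earlier sub-steps elided)
(~w) <=> c = False <=> True = False
(w <=> u) | ((~w) <=> c) = False | False = False
u <=> u = False <=> False = True
~(u <=> u) = False
~u = True
(~u) | w = True | True = True
(~(u <=> u)) <=> ((~u) | w) = False <=> True = False
~((~(u <=> u)) <=> ((~u) | w)) = True
((w <=> u) | ((~w) <=> c)) | (~((~(u <=> u)) <=> ((~u) | w))) = False | True = True
~(((w <=> u) | ((~w) <=> c)) | (~((~(u <=> u)) <=> ((~u) | w)))) = False

False


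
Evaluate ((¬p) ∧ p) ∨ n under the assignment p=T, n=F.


Substitute p=T, n=F:
¬p = F
(¬p) ∧ p = F ∧ T = F
((¬p) ∧ p) ∨ n = F ∨ F = F

F


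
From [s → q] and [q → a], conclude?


Hypothetical syllogism: from (P → Q) and (Q → R), infer (P → R).
Chain the two implications through the shared middle term 'q'.

s → a


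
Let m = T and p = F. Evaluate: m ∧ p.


Conjunction is true only when both operands are true.
Substitute: m=T, p=F.
T ∧ F evaluates to F.

F


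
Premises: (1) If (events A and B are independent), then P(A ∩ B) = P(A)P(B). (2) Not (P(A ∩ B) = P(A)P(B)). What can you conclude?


Modus tollens: from (P → Q) and ¬Q, infer ¬P.
Q = 'P(A ∩ B) = P(A)P(B)' is denied; since P → Q, P must also fail.

Not ((events A and B are independent)).


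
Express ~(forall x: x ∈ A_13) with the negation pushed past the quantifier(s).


¬(forall x: φ) = exists x: ¬φ, and ¬(exists x: φ) = forall x: ¬φ.
Apply to the universal statement.

exists x: ~(x ∈ A_13)


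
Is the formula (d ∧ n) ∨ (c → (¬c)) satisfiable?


Search for a satisfying assignment over {c, d, n}.
Try c=F, d=F, n=F: the formula evaluates to T.
A satisfying assignment exists.

Satisfiable.


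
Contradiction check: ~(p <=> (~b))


Truth table over {b, p}:
b | p | φ
---------
False | False | True
True | False | False
False | True | False
True | True | True
Satisfying assignment at row 1: b=False, p=False gives True.

No, it is not a contradiction.


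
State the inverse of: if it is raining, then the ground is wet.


The inverse of (P → Q) is (¬P → ¬Q). It is equivalent to the converse, not to the original.
Here P = 'it is raining' and Q = 'the ground is wet'.

If not (it is raining), then not (the ground is wet).


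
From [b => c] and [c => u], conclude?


Hypothetical syllogism: from (P → Q) and (Q → R), infer (P → R).
Chain the two implications through the shared middle term 'c'.

b => u


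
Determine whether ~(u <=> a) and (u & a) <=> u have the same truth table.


Compare truth tables:
a | u | φ | ψ
-------------
False | False | False | True
True | False | True | True
False | True | True | False
True | True | False | True
They differ at row 1 (a=False, u=False): φ=False but ψ=True.

No, they are not logically equivalent.


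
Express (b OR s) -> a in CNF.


Step 1: Rewrite as ¬(b ∨ s) ∨ a = (¬b ∧ ¬s) ∨ a.
Step 2: Distribute ∨ over ∧.

((NOT b) OR a) AND ((NOT s) OR a)


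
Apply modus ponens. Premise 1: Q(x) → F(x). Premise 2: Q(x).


Modus ponens: from (P → Q) and P, infer Q.
P = 'Q(x)' is asserted, and P → Q holds, so Q follows.

F(x).


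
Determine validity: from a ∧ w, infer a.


This matches the form of conjunction elimination: the conclusion follows in every model of the premises.

Valid.


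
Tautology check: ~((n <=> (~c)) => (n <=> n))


Build the truth table over {c, n}:
c | n | φ
---------
False | False | False
True | False | False
False | True | False
True | True | False
Counterexample at row 1: with c=False, n=False, the formula is False.

No, it is not a tautology.


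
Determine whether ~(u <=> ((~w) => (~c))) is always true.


Build the truth table over {c, u, w}:
c | u | w | φ
-------------
False | False | False | True
True | False | False | False
False | True | False | False
True | True | False | True
False | False | True | True
True | False | True | True
False | True | True | False
True | True | True | False
Counterexample at row 2: with c=True, u=False, w=False, the formula is False.

No, it is not a tautology.


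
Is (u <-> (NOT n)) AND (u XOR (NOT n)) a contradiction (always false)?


Truth table over {n, u}:
n | u | φ
---------
F | F | F
T | F | F
F | T | F
T | T | F
Every row is false.

Yes, it is a contradiction.


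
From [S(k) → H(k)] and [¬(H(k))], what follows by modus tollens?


Modus tollens: from (P → Q) and ¬Q, infer ¬P.
Q = 'H(k)' is denied; since P → Q, P must also fail.

Not (S(k)).


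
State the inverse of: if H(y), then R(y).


The inverse of (P → Q) is (¬P → ¬Q). It is equivalent to the converse, not to the original.
Here P = 'H(y)' and Q = 'R(y)'.

If not (H(y)), then not (R(y)).


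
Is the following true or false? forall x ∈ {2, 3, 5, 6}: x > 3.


Evaluate the predicate on each element: 2:False, 3:False, 5:True, 6:True.
Counterexample x = 2 fails the predicate.

False


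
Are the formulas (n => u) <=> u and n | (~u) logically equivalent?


Compare truth tables:
n | u | φ | ψ
-------------
False | False | False | True
True | False | True | True
False | True | True | False
True | True | True | True
They differ at row 1 (n=False, u=False): φ=False but ψ=True.

No, they are not logically equivalent.


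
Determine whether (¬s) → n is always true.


Build the truth table over {n, s}:
n | s | φ
---------
F | F | F
T | F | T
F | T | T
T | T | T
Counterexample at row 1: with n=F, s=F, the formula is F.

No, it is not a tautology.


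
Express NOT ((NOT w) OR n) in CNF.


Step 1: Apply De Morgan: ¬((¬w) ∨ n) = ¬(¬w) ∧ ¬n.
Step 2: Eliminate any double negations (¬¬X = X).

w AND (NOT n)


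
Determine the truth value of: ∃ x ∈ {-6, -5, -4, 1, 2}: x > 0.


Evaluate the predicate on each element: -6:F, -5:F, -4:F, 1:T, 2:T.
Witness x = 1 satisfies the predicate.

T


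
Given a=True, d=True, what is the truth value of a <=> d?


Biconditional is true when both operands have the same truth value.
Substitute: a=True, d=True.
True <=> True evaluates to True.

True


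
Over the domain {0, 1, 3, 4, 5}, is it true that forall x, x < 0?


Evaluate the predicate on each element: 0:False, 1:False, 3:False, 4:False, 5:False.
Counterexample x = 0 fails the predicate.

False


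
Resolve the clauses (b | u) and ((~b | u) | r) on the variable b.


The clauses contain complementary literals b and ~b.
Resolution eliminates this pair and disjoins the remaining literals (merging duplicates).

(u | r)


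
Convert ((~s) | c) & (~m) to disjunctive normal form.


Step 1: Distribute ∧ over ∨: ((¬s) ∨ c) ∧ (¬m) = ((¬s) ∧ (¬m)) ∨ (c ∧ (¬m)).

((~s) & (~m)) | (c & (~m))


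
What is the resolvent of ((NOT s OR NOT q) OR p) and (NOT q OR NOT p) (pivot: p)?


The clauses contain complementary literals p and NOTp.
Resolution eliminates this pair and disjoins the remaining literals (merging duplicates).

(NOT s OR NOT q)


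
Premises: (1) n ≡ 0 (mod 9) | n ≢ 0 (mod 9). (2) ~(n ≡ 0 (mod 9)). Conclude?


Disjunctive syllogism: from (P ∨ Q) and ¬P, infer Q.
One disjunct, 'n ≡ 0 (mod 9)', is ruled out; the other must hold.

n ≢ 0 (mod 9)


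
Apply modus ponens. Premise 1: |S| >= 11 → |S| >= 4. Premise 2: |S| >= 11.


Modus ponens: from (P → Q) and P, infer Q.
P = '|S| >= 11' is asserted, and P → Q holds, so Q follows.

|S| >= 4.


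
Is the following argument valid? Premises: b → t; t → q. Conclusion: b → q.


This matches the form of hypothetical syllogism: the conclusion follows in every model of the premises.

Valid.


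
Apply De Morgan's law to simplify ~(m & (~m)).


De Morgan: the negation of a conjunction is the disjunction of the negations.
Distribute ~ across &, flipping it to |, and negate each literal.

(~m) | m


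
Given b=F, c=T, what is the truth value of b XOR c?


Exclusive or is true when exactly one operand is true.
Substitute: b=F, c=T.
F XOR T evaluates to T.

T


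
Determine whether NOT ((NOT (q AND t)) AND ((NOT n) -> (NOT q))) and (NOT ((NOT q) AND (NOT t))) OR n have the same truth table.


Compare truth tables:
n | q | t | φ | ψ
-----------------
F | F | F | F | F
T | F | F | F | T
F | T | F | T | T
T | T | F | F | T
F | F | T | F | T
T | F | T | F | T
F | T | T | T | T
T | T | T | T | T
They differ at row 2 (n=T, q=F, t=F): φ=F but ψ=T.

No, they are not logically equivalent.


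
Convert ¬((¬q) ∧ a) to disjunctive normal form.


Step 1: Apply De Morgan: ¬((¬q) ∧ a) = ¬(¬q) ∨ ¬a.
Step 2: Eliminate any double negations (¬¬X = X).

q ∨ (¬a)


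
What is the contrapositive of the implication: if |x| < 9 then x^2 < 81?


The contrapositive of (P → Q) is (¬Q → ¬P); it is logically equivalent to the original.
Here P = '|x| < 9' and Q = 'x^2 < 81'.

If not (x^2 < 81), then not (|x| < 9).


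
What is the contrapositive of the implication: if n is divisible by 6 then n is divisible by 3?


The contrapositive of (P → Q) is (¬Q → ¬P); it is logically equivalent to the original.
Here P = 'n is divisible by 6' and Q = 'n is divisible by 3'.

If not (n is divisible by 3), then not (n is divisible by 6).


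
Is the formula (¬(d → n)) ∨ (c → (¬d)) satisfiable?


Search for a satisfying assignment over {c, d, n}.
Try c=F, d=F, n=F: the formula evaluates to T.
A satisfying assignment exists.

Satisfiable.


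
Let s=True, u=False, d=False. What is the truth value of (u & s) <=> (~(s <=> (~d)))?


Substitute s=True, u=False, d=False:
u & s = False & True = False
~d = True
s <=> (~d) = True <=> True = True
~(s <=> (~d)) = False
(u & s) <=> (~(s <=> (~d))) = False <=> False = True

True


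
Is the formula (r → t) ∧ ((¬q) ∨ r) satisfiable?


Search for a satisfying assignment over {q, r, t}.
Try q=F, r=F, t=F: the formula evaluates to T.
A satisfying assignment exists.

Satisfiable.


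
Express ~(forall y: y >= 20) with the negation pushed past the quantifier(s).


¬(forall x: φ) = exists x: ¬φ, and ¬(exists x: φ) = forall x: ¬φ.
Apply to the universal statement.

exists y: ~(y >= 20)


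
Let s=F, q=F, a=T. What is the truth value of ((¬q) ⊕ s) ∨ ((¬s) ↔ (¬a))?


Substitute s=F, q=F, a=T:
¬q = T
(¬q) ⊕ s = T ⊕ F = T
¬s = T
¬a = F
(¬s) ↔ (¬a) = T ↔ F = F
((¬q) ⊕ s) ∨ ((¬s) ↔ (¬a)) = T ∨ F = T

T


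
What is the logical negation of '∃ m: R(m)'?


¬(∀ x: φ) = ∃ x: ¬φ, and ¬(∃ x: φ) = ∀ x: ¬φ.
Apply to the existential statement.

∀ m: ¬(R(m))


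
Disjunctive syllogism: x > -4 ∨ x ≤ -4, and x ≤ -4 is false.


Disjunctive syllogism: from (P ∨ Q) and ¬P, infer Q.
One disjunct, 'x ≤ -4', is ruled out; the other must hold.

x > -4


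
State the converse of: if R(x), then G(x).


The converse of (P → Q) is (Q → P). It is not in general equivalent to the original.
Here P = 'R(x)' and Q = 'G(x)'.

If G(x), then R(x).


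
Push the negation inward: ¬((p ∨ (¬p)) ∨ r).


De Morgan: the negation of a disjunction is the conjunction of the negations.
Distribute ¬ across ∨, flipping it to ∧, and negate each literal.

((¬p) ∧ p) ∧ (¬r)


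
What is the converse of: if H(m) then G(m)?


The converse of (P → Q) is (Q → P). It is not in general equivalent to the original.
Here P = 'H(m)' and Q = 'G(m)'.

If G(m), then H(m).


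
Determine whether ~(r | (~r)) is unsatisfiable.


Truth table over {r}:
r | φ
-----
False | False
True | False
Every row is false.

Yes, it is a contradiction.


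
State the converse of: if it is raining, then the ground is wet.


The converse of (P → Q) is (Q → P). It is not in general equivalent to the original.
Here P = 'it is raining' and Q = 'the ground is wet'.

If the ground is wet, then it is raining.


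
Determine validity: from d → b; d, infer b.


This matches the form of modus ponens: the conclusion follows in every model of the premises.

Valid.


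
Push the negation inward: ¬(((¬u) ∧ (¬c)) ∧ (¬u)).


De Morgan: the negation of a conjunction is the disjunction of the negations.
Distribute ¬ across ∧, flipping it to ∨, and negate each literal.

(u ∨ c) ∨ u


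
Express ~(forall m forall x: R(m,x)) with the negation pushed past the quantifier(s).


Negation flips each quantifier (∀↔∃) and negates the inner predicate.
¬(forall m forall x: φ) = exists m exists x: ¬φ.

exists m exists x: ~(R(m,x))


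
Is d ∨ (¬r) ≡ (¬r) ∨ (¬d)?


Compare truth tables:
d | r | φ | ψ
-------------
F | F | T | T
T | F | T | T
F | T | F | T
T | T | T | F
They differ at row 3 (d=F, r=T): φ=F but ψ=T.

No, they are not logically equivalent.


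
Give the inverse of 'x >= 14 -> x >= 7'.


The inverse of (P → Q) is (¬P → ¬Q). It is equivalent to the converse, not to the original.
Here P = 'x >= 14' and Q = 'x >= 7'.

If not (x >= 14), then not (x >= 7).


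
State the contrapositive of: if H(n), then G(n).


The contrapositive of (P → Q) is (¬Q → ¬P); it is logically equivalent to the original.
Here P = 'H(n)' and Q = 'G(n)'.

If not (G(n)), then not (H(n)).


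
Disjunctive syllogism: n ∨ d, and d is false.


Disjunctive syllogism: from (P ∨ Q) and ¬P, infer Q.
One disjunct, 'd', is ruled out; the other must hold.

n


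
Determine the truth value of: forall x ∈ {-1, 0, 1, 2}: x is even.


Evaluate the predicate on each element: -1:False, 0:True, 1:False, 2:True.
Counterexample x = -1 fails the predicate.

False


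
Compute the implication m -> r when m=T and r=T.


Implication is false only when antecedent is true and consequent is false.
Substitute: m=T, r=T.
T -> T evaluates to T.

T


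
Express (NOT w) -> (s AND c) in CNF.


Step 1: Rewrite (¬w) → (s ∧ c) as ¬(¬w) ∨ (s ∧ c).
Step 2: Distribute ∨ over ∧.
Step 3: Eliminate any double negations (¬¬X = X).

(w OR s) AND (w OR c)


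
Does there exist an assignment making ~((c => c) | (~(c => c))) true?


Check all 2 assignments over {c}:
c | φ
-----
False | False
True | False
No assignment makes the formula true.

Unsatisfiable.


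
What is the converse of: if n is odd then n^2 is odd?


The converse of (P → Q) is (Q → P). It is not in general equivalent to the original.
Here P = 'n is odd' and Q = 'n^2 is odd'.

If n^2 is odd, then n is odd.


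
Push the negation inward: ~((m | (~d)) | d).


De Morgan: the negation of a disjunction is the conjunction of the negations.
Distribute ~ across |, flipping it to &, and negate each literal.

((~m) & d) & (~d)


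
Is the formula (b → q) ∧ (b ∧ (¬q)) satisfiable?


Check all 4 assignments over {b, q}:
b | q | φ
---------
F | F | F
T | F | F
F | T | F
T | T | F
No assignment makes the formula true.

Unsatisfiable.


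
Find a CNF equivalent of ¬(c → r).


Step 1: Rewrite c → r as ¬c ∨ r.
Step 2: Negate: ¬(¬c ∨ r) = c ∧ ¬r (De Morgan + double negation).

c ∧ (¬r)


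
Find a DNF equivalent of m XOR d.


Step 1: m ⊕ d is true exactly when they disagree: (m ∧ ¬d) ∨ (¬m ∧ d).

(m AND (NOT d)) OR ((NOT m) AND d)


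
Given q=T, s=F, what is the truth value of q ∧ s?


Conjunction is true only when both operands are true.
Substitute: q=T, s=F.
T ∧ F evaluates to F.

F


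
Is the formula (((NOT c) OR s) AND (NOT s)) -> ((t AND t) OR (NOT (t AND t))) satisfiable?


Search for a satisfying assignment over {c, s, t}.
Try c=F, s=F, t=F: the formula evaluates to T.
A satisfying assignment exists.

Satisfiable.


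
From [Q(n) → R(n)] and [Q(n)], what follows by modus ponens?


Modus ponens: from (P → Q) and P, infer Q.
P = 'Q(n)' is asserted, and P → Q holds, so Q follows.

R(n).


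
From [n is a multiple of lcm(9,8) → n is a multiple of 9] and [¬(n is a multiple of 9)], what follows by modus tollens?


Modus tollens: from (P → Q) and ¬Q, infer ¬P.
Q = 'n is a multiple of 9' is denied; since P → Q, P must also fail.

Not (n is a multiple of lcm(9,8)).


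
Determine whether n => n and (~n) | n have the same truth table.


Compare truth tables:
n | φ | ψ
---------
False | True | True
True | True | True
The columns φ and ψ agree on every row.

Yes, they are logically equivalent.


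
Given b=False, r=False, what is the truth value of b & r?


Conjunction is true only when both operands are true.
Substitute: b=False, r=False.
False & False evaluates to False.

False


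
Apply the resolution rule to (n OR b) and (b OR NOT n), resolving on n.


The clauses contain complementary literals n and NOTn.
Resolution eliminates this pair and disjoins the remaining literals (merging duplicates).

b


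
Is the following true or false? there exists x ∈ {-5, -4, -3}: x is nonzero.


Evaluate the predicate on each element: -5:T, -4:T, -3:T.
Witness x = -5 satisfies the predicate.

T


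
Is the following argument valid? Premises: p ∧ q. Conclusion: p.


This matches the form of conjunction elimination: the conclusion follows in every model of the premises.

Valid.


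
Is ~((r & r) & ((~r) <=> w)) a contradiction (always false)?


Truth table over {r, w}:
r | w | φ
---------
False | False | True
True | False | False
False | True | True
True | True | True
Satisfying assignment at row 1: r=False, w=False gives True.

No, it is not a contradiction.


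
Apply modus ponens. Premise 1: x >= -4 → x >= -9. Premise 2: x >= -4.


Modus ponens: from (P → Q) and P, infer Q.
P = 'x >= -4' is asserted, and P → Q holds, so Q follows.

x >= -9.


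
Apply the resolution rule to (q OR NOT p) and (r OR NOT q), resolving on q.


The clauses contain complementary literals q and NOTq.
Resolution eliminates this pair and disjoins the remaining literals (merging duplicates).

(NOT p OR r)


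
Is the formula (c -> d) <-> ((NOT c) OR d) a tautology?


Build the truth table over {c, d}:
c | d | φ
---------
F | F | T
T | F | T
F | T | T
T | T | T
Every row evaluates to true.

Yes, it is a tautology.


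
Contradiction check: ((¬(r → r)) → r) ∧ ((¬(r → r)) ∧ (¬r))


Truth table over {r}:
r | φ
-----
F | F
T | F
Every row is false.

Yes, it is a contradiction.


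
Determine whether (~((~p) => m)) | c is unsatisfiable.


Truth table over {c, m, p}:
c | m | p | φ
-------------
False | False | False | True
True | False | False | True
False | True | False | False
True | True | False | True
False | False | True | False
True | False | True | True
False | True | True | False
True | True | True | True
Satisfying assignment at row 1: c=False, m=False, p=False gives True.

No, it is not a contradiction.


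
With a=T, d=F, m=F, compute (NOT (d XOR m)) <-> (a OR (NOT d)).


Substitute a=T, d=F, m=F:
d XOR m = F XOR F = F
NOT (d XOR m) = T
NOT d = T
a OR (NOT d) = T OR T = T
(NOT (d XOR m)) <-> (a OR (NOT d)) = T <-> T = T

T


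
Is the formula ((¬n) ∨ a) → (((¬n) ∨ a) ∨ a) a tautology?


Build the truth table over {a, n}:
a | n | φ
---------
F | F | T
T | F | T
F | T | T
T | T | T
Every row evaluates to true.

Yes, it is a tautology.


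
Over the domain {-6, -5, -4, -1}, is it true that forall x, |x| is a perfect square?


Evaluate the predicate on each element: -6:False, -5:False, -4:True, -1:True.
Counterexample x = -6 fails the predicate.

False


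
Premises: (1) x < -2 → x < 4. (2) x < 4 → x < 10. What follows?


Hypothetical syllogism: from (P → Q) and (Q → R), infer (P → R).
Chain the two implications through the shared middle term 'x < 4'.

x < -2 → x < 10


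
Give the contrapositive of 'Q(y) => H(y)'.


The contrapositive of (P → Q) is (¬Q → ¬P); it is logically equivalent to the original.
Here P = 'Q(y)' and Q = 'H(y)'.

If not (H(y)), then not (Q(y)).


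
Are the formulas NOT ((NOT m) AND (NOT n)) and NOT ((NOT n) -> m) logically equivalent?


Compare truth tables:
m | n | φ | ψ
-------------
F | F | F | T
T | F | T | F
F | T | T | F
T | T | T | F
They differ at row 1 (m=F, n=F): φ=F but ψ=T.

No, they are not logically equivalent.


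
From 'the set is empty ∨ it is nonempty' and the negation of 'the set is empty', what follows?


Disjunctive syllogism: from (P ∨ Q) and ¬P, infer Q.
One disjunct, 'the set is empty', is ruled out; the other must hold.

it is nonempty


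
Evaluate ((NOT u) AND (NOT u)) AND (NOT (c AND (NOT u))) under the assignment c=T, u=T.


Substitute c=T, u=T:
NOT u = F
NOT u = F
(NOT u) AND (NOT u) = F AND F = F
NOT u = F
c AND (NOT u) = T AND F = F
NOT (c AND (NOT u)) = T
((NOT u) AND (NOT u)) AND (NOT (c AND (NOT u))) = F AND T = F

F


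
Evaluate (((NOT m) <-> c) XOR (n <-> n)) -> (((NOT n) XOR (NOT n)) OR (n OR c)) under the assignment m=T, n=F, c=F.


Substitute m=T, n=F, c=F:
NOT m = F
(NOT m) <-> c = F <-> F = T
n <-> n = F <-> F = T
((NOT m) <-> c) XOR (n <-> n) = T XOR T = F
NOT n = T
NOT n = T
(NOT n) XOR (NOT n) = T XOR T = F
n OR c = F OR F = F
((NOT n) XOR (NOT n)) OR (n OR c) = F OR F = F
(((NOT m) <-> c) XOR (n <-> n)) -> (((NOT n) XOR (NOT n)) OR (n OR c)) = F -> F = T

T


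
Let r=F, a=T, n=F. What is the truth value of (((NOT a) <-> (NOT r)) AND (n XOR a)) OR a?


Substitute r=F, a=T, n=F:
NOT a = F
NOT r = T
(NOT a) <-> (NOT r) = F <-> T = F
n XOR a = F XOR T = T
((NOT a) <-> (NOT r)) AND (n XOR a) = F AND T = F
(((NOT a) <-> (NOT r)) AND (n XOR a)) OR a = F OR T = T

T


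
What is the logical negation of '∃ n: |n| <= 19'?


¬(∀ x: φ) = ∃ x: ¬φ, and ¬(∃ x: φ) = ∀ x: ¬φ.
Apply to the existential statement.

∀ n: ¬(|n| <= 19)


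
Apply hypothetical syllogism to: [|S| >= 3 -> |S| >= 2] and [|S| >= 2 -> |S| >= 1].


Hypothetical syllogism: from (P → Q) and (Q → R), infer (P → R).
Chain the two implications through the shared middle term '|S| >= 2'.

|S| >= 3 -> |S| >= 1


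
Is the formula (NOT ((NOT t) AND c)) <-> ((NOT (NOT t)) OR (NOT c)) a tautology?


Build the truth table over {c, t}:
c | t | φ
---------
F | F | T
T | F | T
F | T | T
T | T | T
Every row evaluates to true.

Yes, it is a tautology.


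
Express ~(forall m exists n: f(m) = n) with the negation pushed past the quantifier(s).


Negation flips each quantifier (∀↔∃) and negates the inner predicate.
¬(forall m exists n: φ) = exists m forall n: ¬φ.

exists m forall n: ~(f(m) = n)


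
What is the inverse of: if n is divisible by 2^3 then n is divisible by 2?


The inverse of (P → Q) is (¬P → ¬Q). It is equivalent to the converse, not to the original.
Here P = 'n is divisible by 2^3' and Q = 'n is divisible by 2'.

If not (n is divisible by 2^3), then not (n is divisible by 2).


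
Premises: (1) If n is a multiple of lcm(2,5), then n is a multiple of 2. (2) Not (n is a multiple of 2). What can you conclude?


Modus tollens: from (P → Q) and ¬Q, infer ¬P.
Q = 'n is a multiple of 2' is denied; since P → Q, P must also fail.

Not (n is a multiple of lcm(2,5)).
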